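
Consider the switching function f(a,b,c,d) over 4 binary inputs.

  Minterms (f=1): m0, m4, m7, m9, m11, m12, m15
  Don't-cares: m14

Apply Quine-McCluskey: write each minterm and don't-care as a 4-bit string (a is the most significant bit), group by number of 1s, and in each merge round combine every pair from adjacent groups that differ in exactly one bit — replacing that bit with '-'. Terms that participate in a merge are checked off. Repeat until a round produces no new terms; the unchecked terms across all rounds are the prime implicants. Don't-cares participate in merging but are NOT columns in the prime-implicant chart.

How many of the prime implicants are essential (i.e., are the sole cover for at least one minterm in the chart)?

3

size-2^0 implicants → 0000(✓)  0100(✓)  0111(✓)  1001(✓)  1011(✓)  1100(✓)  1110(✓)  1111(✓)
size-2^1 implicants → -100  -111  0-00  1-11  10-1  11-0  111-
Unchecked terms (primes): -100, -111, 0-00, 1-11, 10-1, 11-0, 111-
Minterm coverage:
  m0 ⊆ 0-00 [E]
  m4 ⊆ -100,0-00
  m7 ⊆ -111 [E]
  m9 ⊆ 10-1 [E]
  m11 ⊆ 1-11,10-1
  m12 ⊆ -100,11-0
  m15 ⊆ -111,1-11,111-
E = {-111, 0-00, 10-1}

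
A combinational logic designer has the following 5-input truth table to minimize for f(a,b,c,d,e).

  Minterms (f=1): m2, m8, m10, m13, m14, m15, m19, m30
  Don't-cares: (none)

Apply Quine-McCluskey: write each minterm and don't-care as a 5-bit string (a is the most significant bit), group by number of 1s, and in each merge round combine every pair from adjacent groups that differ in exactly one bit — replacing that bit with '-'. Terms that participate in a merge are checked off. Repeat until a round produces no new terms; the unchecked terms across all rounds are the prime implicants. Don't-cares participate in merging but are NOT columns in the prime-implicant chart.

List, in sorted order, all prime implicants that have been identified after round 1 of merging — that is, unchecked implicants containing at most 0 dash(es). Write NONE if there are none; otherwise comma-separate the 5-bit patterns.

size-2^0 implicants → 00010(✓)  01000(✓)  01010(✓)  01101(✓)  01110(✓)  01111(✓)  10011  11110(✓)
size-2^1 implicants → -1110  0-010  01-10  010-0  011-1  0111-
Unchecked terms (primes): -1110, 0-010, 01-10, 010-0, 011-1, 0111-, 10011

10011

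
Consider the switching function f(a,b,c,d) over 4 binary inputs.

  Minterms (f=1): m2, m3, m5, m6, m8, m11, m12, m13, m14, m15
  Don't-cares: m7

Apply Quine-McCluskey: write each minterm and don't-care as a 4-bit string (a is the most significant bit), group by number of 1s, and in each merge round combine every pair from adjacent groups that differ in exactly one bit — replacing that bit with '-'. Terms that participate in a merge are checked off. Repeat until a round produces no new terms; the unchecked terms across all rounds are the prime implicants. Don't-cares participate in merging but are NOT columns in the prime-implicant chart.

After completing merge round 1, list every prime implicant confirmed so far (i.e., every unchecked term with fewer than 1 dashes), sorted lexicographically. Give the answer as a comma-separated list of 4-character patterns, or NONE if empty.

Round 0: 0010✓ 0011✓ 0101✓ 0110✓ 0111✓ 1000✓ 1011✓ 1100✓ 1101✓ 1110✓ 1111✓
Round 1: -011✓ -101✓ -110✓ -111✓ 0-10✓ 0-11✓ 001-✓ 01-1✓ 011-✓ 1-00 1-11✓ 11-0✓ 11-1✓ 110-✓ 111-✓
Round 2: --11 -1-1 -11- 0-1- 11--
PIs = {--11, -1-1, -11-, 0-1-, 1-00, 11--}

NONE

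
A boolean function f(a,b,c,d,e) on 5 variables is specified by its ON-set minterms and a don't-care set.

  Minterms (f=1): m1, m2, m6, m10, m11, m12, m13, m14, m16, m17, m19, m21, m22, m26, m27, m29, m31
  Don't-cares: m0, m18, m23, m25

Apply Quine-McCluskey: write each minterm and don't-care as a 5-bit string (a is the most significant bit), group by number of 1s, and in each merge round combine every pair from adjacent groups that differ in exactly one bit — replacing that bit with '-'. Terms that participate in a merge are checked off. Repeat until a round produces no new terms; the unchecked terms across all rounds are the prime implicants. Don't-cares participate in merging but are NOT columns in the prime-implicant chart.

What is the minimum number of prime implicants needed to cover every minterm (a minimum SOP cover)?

size-2^0 implicants → 00000(✓)  00001(✓)  00010(✓)  00110(✓)  01010(✓)  01011(✓)  01100(✓)  01101(✓)  01110(✓)  10000(✓)  10001(✓)  10010(✓)  10011(✓)  10101(✓)  10110(✓)  10111(✓)  11001(✓)  11010(✓)  11011(✓)  11101(✓)  11111(✓)
size-2^1 implicants → -0000(✓)  -0001(✓)  -0010(✓)  -0110(✓)  -1010(✓)  -1011(✓)  -1101  0-010(✓)  0-110(✓)  00-10(✓)  000-0(✓)  0000-(✓)  01-10(✓)  0101-(✓)  011-0  0110-  1-001(✓)  1-010(✓)  1-011(✓)  1-101(✓)  1-111(✓)  10-01(✓)  10-10(✓)  10-11(✓)  100-0(✓)  100-1(✓)  1000-(✓)  1001-(✓)  101-1(✓)  1011-(✓)  11-01(✓)  11-11(✓)  110-1(✓)  1101-(✓)  111-1(✓)
size-2^2 implicants → --010  -0-10  -00-0  -000-  -101-  0--10  1--01(✓)  1--11(✓)  1-0-1(✓)  1-01-  1-1-1(✓)  10--1(✓)  10-1-  100--  11--1(✓)
size-2^3 implicants → 1---1
Unchecked terms (primes): --010, -0-10, -00-0, -000-, -101-, -1101, 0--10, 011-0, 0110-, 1---1, 1-01-, 10-1-, 100--
Minterm coverage:
  m1 ⊆ -000- [E]
  m2 ⊆ --010,-0-10,-00-0,0--10
  m6 ⊆ -0-10,0--10
  m10 ⊆ --010,-101-,0--10
  m11 ⊆ -101- [E]
  m12 ⊆ 011-0,0110-
  m13 ⊆ -1101,0110-
  m14 ⊆ 0--10,011-0
  m16 ⊆ -00-0,-000-,100--
  m17 ⊆ -000-,1---1,100--
  m19 ⊆ 1---1,1-01-,10-1-,100--
  m21 ⊆ 1---1 [E]
  m22 ⊆ -0-10,10-1-
  m26 ⊆ --010,-101-,1-01-
  m27 ⊆ -101-,1---1,1-01-
  m29 ⊆ -1101,1---1
  m31 ⊆ 1---1 [E]
E = {-000-, -101-, 1---1}
Petrick residual → -0-10, -1101, 011-0
Cover = b'de' + b'c'd' + bc'd + bcd'e + a'bce' + ae  |cover|=6

6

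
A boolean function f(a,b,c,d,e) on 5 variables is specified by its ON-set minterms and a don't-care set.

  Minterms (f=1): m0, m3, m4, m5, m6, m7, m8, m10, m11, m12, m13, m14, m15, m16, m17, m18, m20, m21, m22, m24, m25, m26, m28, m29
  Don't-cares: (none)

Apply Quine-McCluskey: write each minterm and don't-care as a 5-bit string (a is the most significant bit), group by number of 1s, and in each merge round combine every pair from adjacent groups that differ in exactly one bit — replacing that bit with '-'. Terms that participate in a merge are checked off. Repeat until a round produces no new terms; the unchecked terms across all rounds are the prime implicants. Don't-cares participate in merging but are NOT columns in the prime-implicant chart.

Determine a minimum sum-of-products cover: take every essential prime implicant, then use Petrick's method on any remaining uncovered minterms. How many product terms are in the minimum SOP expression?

size-2^0 implicants → 00000(✓)  00011(✓)  00100(✓)  00101(✓)  00110(✓)  00111(✓)  01000(✓)  01010(✓)  01011(✓)  01100(✓)  01101(✓)  01110(✓)  01111(✓)  10000(✓)  10001(✓)  10010(✓)  10100(✓)  10101(✓)  10110(✓)  11000(✓)  11001(✓)  11010(✓)  11100(✓)  11101(✓)
size-2^1 implicants → -0000(✓)  -0100(✓)  -0101(✓)  -0110(✓)  -1000(✓)  -1010(✓)  -1100(✓)  -1101(✓)  0-000(✓)  0-011(✓)  0-100(✓)  0-101(✓)  0-110(✓)  0-111(✓)  00-00(✓)  00-11(✓)  001-0(✓)  001-1(✓)  0010-(✓)  0011-(✓)  01-00(✓)  01-10(✓)  01-11(✓)  010-0(✓)  0101-(✓)  011-0(✓)  011-1(✓)  0110-(✓)  0111-(✓)  1-000(✓)  1-001(✓)  1-010(✓)  1-100(✓)  1-101(✓)  10-00(✓)  10-01(✓)  10-10(✓)  100-0(✓)  1000-(✓)  101-0(✓)  1010-(✓)  11-00(✓)  11-01(✓)  110-0(✓)  1100-(✓)  1110-(✓)
size-2^2 implicants → --000(✓)  --100(✓)  --101(✓)  -0-00(✓)  -01-0  -010-(✓)  -1-00(✓)  -10-0  -110-(✓)  0--00(✓)  0--11  0-1-0(✓)  0-1-1(✓)  0-10-(✓)  0-11-(✓)  001--(✓)  01--0  01-1-  011--(✓)  1--00(✓)  1--01(✓)  1-0-0  1-00-(✓)  1-10-(✓)  10--0  10-0-(✓)  11-0-(✓)
size-2^3 implicants → ---00  --10-  0-1--  1--0-
Unchecked terms (primes): ---00, --10-, -01-0, -10-0, 0--11, 0-1--, 01--0, 01-1-, 1--0-, 1-0-0, 10--0
Minterm coverage:
  m0 ⊆ ---00 [E]
  m3 ⊆ 0--11 [E]
  m4 ⊆ ---00,--10-,-01-0,0-1--
  m5 ⊆ --10-,0-1--
  m6 ⊆ -01-0,0-1--
  m7 ⊆ 0--11,0-1--
  m8 ⊆ ---00,-10-0,01--0
  m10 ⊆ -10-0,01--0,01-1-
  m11 ⊆ 0--11,01-1-
  m12 ⊆ ---00,--10-,0-1--,01--0
  m13 ⊆ --10-,0-1--
  m14 ⊆ 0-1--,01--0,01-1-
  m15 ⊆ 0--11,0-1--,01-1-
  m16 ⊆ ---00,1--0-,1-0-0,10--0
  m17 ⊆ 1--0- [E]
  m18 ⊆ 1-0-0,10--0
  m20 ⊆ ---00,--10-,-01-0,1--0-,10--0
  m21 ⊆ --10-,1--0-
  m22 ⊆ -01-0,10--0
  m24 ⊆ ---00,-10-0,1--0-,1-0-0
  m25 ⊆ 1--0- [E]
  m26 ⊆ -10-0,1-0-0
  m28 ⊆ ---00,--10-,1--0-
  m29 ⊆ --10-,1--0-
E = {---00, 0--11, 1--0-}
Petrick residual → -10-0, 0-1--, 10--0
Cover = d'e' + bc'e' + a'de + a'c + ad' + ab'e'  |cover|=6

6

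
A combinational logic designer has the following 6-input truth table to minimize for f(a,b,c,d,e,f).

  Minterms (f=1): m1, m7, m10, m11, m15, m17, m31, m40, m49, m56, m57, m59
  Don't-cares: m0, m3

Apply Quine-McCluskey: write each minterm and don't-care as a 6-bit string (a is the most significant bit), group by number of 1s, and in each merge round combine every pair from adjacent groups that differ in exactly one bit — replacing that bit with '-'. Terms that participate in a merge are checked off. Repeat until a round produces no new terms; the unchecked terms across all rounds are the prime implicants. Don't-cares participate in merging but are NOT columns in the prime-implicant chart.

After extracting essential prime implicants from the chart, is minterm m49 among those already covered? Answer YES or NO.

Round 0: 000000✓ 000001✓ 000011✓ 000111✓ 001010✓ 001011✓ 001111✓ 010001✓ 011111✓ 101000✓ 110001✓ 111000✓ 111001✓ 111011✓
Round 1: -10001 0-0001 0-1111 00-011✓ 00-111✓ 000-11✓ 0000-1 00000- 001-11✓ 00101- 1-1000 11-001 1110-1 11100-
Round 2: 00--11
PIs = {-10001, 0-0001, 0-1111, 00--11, 0000-1, 00000-, 00101-, 1-1000, 11-001, 1110-1, 11100-}
Coverage chart:
  m1: 0-0001,0000-1,00000-
  m7: 00--11 ←essential
  m10: 00101- ←essential
  m11: 00--11,00101-
  m15: 0-1111,00--11
  m17: -10001,0-0001
  m31: 0-1111 ←essential
  m40: 1-1000 ←essential
  m49: -10001,11-001
  m56: 1-1000,11100-
  m57: 11-001,1110-1,11100-
  m59: 1110-1 ←essential
Essential: 0-1111, 00--11, 00101-, 1-1000, 1110-1

NO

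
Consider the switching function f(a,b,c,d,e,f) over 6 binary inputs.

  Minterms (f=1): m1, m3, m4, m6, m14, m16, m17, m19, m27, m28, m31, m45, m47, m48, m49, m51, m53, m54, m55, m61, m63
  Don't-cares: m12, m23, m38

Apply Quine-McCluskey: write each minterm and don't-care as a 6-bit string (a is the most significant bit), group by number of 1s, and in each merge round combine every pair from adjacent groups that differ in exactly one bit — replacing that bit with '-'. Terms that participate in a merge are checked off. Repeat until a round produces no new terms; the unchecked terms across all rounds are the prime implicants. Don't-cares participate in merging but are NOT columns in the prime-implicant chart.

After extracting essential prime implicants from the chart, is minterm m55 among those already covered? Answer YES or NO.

[col 0] 000001*, 000011*, 000100*, 000110*, 001100*, 001110*, 010000*, 010001*, 010011*, 010111*, 011011*, 011100*, 011111*, 100110*, 101101*, 101111*, 110000*, 110001*, 110011*, 110101*, 110110*, 110111*, 111101*, 111111*
[col 1] -00110, -10000*, -10001*, -10011*, -10111*, -11111*, 0-0001*, 0-0011*, 0-1100, 00-100*, 00-110*, 0000-1*, 0001-0*, 0011-0*, 01-011*, 01-111*, 010-11*, 0100-1*, 01000-*, 011-11*, 1-0110, 1-1101*, 1-1111*, 1011-1*, 11-101*, 11-111*, 110-01*, 110-11*, 1100-1*, 11000-*, 1101-1*, 11011-, 1111-1*
[col 2] -1-111, -10-11, -100-1, -1000-, 0-00-1, 00-1-0, 01--11, 1-11-1, 11-1-1, 110--1
Prime implicants: -00110, -1-111, -10-11, -100-1, -1000-, 0-00-1, 0-1100, 00-1-0, 01--11, 1-0110, 1-11-1, 11-1-1, 110--1, 11011-
PI chart (minterm → PIs covering it):
  1 | 0-00-1  (sole → essential)
  3 | 0-00-1  (sole → essential)
  4 | 00-1-0  (sole → essential)
  6 | -00110,00-1-0
  14 | 00-1-0  (sole → essential)
  16 | -1000-  (sole → essential)
  17 | -100-1,-1000-,0-00-1
  19 | -10-11,-100-1,0-00-1,01--11
  27 | 01--11  (sole → essential)
  28 | 0-1100  (sole → essential)
  31 | -1-111,01--11
  45 | 1-11-1  (sole → essential)
  47 | 1-11-1  (sole → essential)
  48 | -1000-  (sole → essential)
  49 | -100-1,-1000-,110--1
  51 | -10-11,-100-1,110--1
  53 | 11-1-1,110--1
  54 | 1-0110,11011-
  55 | -1-111,-10-11,11-1-1,110--1,11011-
  61 | 1-11-1,11-1-1
  63 | -1-111,1-11-1,11-1-1
Essential prime implicants: -1000-, 0-00-1, 0-1100, 00-1-0, 01--11, 1-11-1

NO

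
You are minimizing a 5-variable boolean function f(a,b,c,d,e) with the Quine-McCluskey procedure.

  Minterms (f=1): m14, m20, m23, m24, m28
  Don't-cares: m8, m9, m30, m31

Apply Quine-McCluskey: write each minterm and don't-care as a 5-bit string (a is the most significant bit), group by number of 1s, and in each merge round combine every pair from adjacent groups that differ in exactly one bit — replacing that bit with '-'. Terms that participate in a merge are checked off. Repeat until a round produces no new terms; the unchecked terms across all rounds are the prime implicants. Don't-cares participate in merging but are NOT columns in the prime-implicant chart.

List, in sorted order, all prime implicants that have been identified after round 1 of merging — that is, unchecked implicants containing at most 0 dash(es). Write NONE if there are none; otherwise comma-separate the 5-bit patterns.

size-2^0 implicants → 01000(✓)  01001(✓)  01110(✓)  10100(✓)  10111(✓)  11000(✓)  11100(✓)  11110(✓)  11111(✓)
size-2^1 implicants → -1000  -1110  0100-  1-100  1-111  11-00  111-0  1111-
Unchecked terms (primes): -1000, -1110, 0100-, 1-100, 1-111, 11-00, 111-0, 1111-

NONE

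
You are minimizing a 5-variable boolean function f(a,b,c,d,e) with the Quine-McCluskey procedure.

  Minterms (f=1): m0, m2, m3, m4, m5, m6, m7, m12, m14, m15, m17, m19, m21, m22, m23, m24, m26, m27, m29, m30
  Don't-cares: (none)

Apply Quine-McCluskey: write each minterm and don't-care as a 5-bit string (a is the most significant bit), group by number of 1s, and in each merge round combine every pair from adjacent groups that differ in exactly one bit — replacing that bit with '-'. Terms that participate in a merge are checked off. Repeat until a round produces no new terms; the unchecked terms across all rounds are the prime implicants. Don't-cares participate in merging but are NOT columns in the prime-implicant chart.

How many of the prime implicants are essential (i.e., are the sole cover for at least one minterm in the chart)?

6

Round 0: 00000✓ 00010✓ 00011✓ 00100✓ 00101✓ 00110✓ 00111✓ 01100✓ 01110✓ 01111✓ 10001✓ 10011✓ 10101✓ 10110✓ 10111✓ 11000✓ 11010✓ 11011✓ 11101✓ 11110✓
Round 1: -0011✓ -0101✓ -0110✓ -0111✓ -1110✓ 0-100✓ 0-110✓ 0-111✓ 00-00✓ 00-10✓ 00-11✓ 000-0✓ 0001-✓ 001-0✓ 001-1✓ 0010-✓ 0011-✓ 011-0✓ 0111-✓ 1-011 1-101 1-110✓ 10-01✓ 10-11✓ 100-1✓ 101-1✓ 1011-✓ 11-10 110-0 1101-
Round 2: --110 -0-11 -01-1 -011- 0-1-0 0-11- 00--0 00-1- 001-- 10--1
PIs = {--110, -0-11, -01-1, -011-, 0-1-0, 0-11-, 00--0, 00-1-, 001--, 1-011, 1-101, 10--1, 11-10, 110-0, 1101-}
Coverage chart:
  m0: 00--0 ←essential
  m2: 00--0,00-1-
  m3: -0-11,00-1-
  m4: 0-1-0,00--0,001--
  m5: -01-1,001--
  m6: --110,-011-,0-1-0,0-11-,00--0,00-1-,001--
  m7: -0-11,-01-1,-011-,0-11-,00-1-,001--
  m12: 0-1-0 ←essential
  m14: --110,0-1-0,0-11-
  m15: 0-11- ←essential
  m17: 10--1 ←essential
  m19: -0-11,1-011,10--1
  m21: -01-1,1-101,10--1
  m22: --110,-011-
  m23: -0-11,-01-1,-011-,10--1
  m24: 110-0 ←essential
  m26: 11-10,110-0,1101-
  m27: 1-011,1101-
  m29: 1-101 ←essential
  m30: --110,11-10
Essential: 0-1-0, 0-11-, 00--0, 1-101, 10--1, 110-0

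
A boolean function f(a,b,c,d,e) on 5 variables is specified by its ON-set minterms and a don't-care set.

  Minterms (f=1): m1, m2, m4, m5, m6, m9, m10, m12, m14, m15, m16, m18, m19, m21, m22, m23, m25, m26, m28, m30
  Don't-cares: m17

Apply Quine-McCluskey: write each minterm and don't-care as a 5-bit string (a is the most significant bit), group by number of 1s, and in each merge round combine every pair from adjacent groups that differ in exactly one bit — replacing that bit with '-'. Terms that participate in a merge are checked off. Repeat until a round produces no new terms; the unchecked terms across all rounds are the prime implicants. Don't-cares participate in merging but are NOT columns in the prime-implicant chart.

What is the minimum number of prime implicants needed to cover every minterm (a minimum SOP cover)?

7

[col 0] 00001*, 00010*, 00100*, 00101*, 00110*, 01001*, 01010*, 01100*, 01110*, 01111*, 10000*, 10001*, 10010*, 10011*, 10101*, 10110*, 10111*, 11001*, 11010*, 11100*, 11110*
[col 1] -0001*, -0010*, -0101*, -0110*, -1001*, -1010*, -1100*, -1110*, 0-001*, 0-010*, 0-100*, 0-110*, 00-01*, 00-10*, 001-0*, 0010-, 01-10*, 011-0*, 0111-, 1-001*, 1-010*, 1-110*, 10-01*, 10-10*, 10-11*, 100-0*, 100-1*, 1000-*, 1001-*, 101-1*, 1011-*, 11-10*, 111-0*
[col 2] --001, --010*, --110*, -0-01, -0-10*, -1-10*, -11-0, 0--10*, 0-1-0, 1--10*, 10--1, 10-1-, 100--
[col 3] ---10
Prime implicants: ---10, --001, -0-01, -11-0, 0-1-0, 0010-, 0111-, 10--1, 10-1-, 100--
PI chart (minterm → PIs covering it):
  1 | --001,-0-01
  2 | ---10  (sole → essential)
  4 | 0-1-0,0010-
  5 | -0-01,0010-
  6 | ---10,0-1-0
  9 | --001  (sole → essential)
  10 | ---10  (sole → essential)
  12 | -11-0,0-1-0
  14 | ---10,-11-0,0-1-0,0111-
  15 | 0111-  (sole → essential)
  16 | 100--  (sole → essential)
  18 | ---10,10-1-,100--
  19 | 10--1,10-1-,100--
  21 | -0-01,10--1
  22 | ---10,10-1-
  23 | 10--1,10-1-
  25 | --001  (sole → essential)
  26 | ---10  (sole → essential)
  28 | -11-0  (sole → essential)
  30 | ---10,-11-0
Essential prime implicants: ---10, --001, -11-0, 0111-, 100--
Petrick residual → 0010-, 10--1
Minimum SOP uses 7 PIs: de' + c'd'e + bce' + a'b'cd' + a'bcd + ab'e + ab'c'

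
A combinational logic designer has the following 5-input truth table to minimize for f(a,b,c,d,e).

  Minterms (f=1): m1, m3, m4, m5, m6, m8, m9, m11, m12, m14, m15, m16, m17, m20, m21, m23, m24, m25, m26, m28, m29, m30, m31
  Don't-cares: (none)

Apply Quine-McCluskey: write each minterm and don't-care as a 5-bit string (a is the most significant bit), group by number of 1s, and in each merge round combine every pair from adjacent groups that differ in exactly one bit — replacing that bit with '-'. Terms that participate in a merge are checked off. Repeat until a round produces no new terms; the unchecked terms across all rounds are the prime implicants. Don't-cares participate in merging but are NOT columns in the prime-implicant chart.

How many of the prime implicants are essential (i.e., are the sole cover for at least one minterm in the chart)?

Round 0: 00001✓ 00011✓ 00100✓ 00101✓ 00110✓ 01000✓ 01001✓ 01011✓ 01100✓ 01110✓ 01111✓ 10000✓ 10001✓ 10100✓ 10101✓ 10111✓ 11000✓ 11001✓ 11010✓ 11100✓ 11101✓ 11110✓ 11111✓
Round 1: -0001✓ -0100✓ -0101✓ -1000✓ -1001✓ -1100✓ -1110✓ -1111✓ 0-001✓ 0-011✓ 0-100✓ 0-110✓ 00-01✓ 000-1✓ 001-0✓ 0010-✓ 01-00✓ 01-11 010-1✓ 0100-✓ 011-0✓ 0111-✓ 1-000✓ 1-001✓ 1-100✓ 1-101✓ 1-111✓ 10-00✓ 10-01✓ 1000-✓ 101-1✓ 1010-✓ 11-00✓ 11-01✓ 11-10✓ 110-0✓ 1100-✓ 111-0✓ 111-1✓ 1110-✓ 1111-✓
Round 2: --001 --100 -0-01 -010- -1-00 -100- -11-0 -111- 0-0-1 0-1-0 1--00✓ 1--01✓ 1-00-✓ 1-1-1 1-10-✓ 10-0-✓ 11--0 11-0-✓ 111--
Round 3: 1--0-
PIs = {--001, --100, -0-01, -010-, -1-00, -100-, -11-0, -111-, 0-0-1, 0-1-0, 01-11, 1--0-, 1-1-1, 11--0, 111--}
Coverage chart:
  m1: --001,-0-01,0-0-1
  m3: 0-0-1 ←essential
  m4: --100,-010-,0-1-0
  m5: -0-01,-010-
  m6: 0-1-0 ←essential
  m8: -1-00,-100-
  m9: --001,-100-,0-0-1
  m11: 0-0-1,01-11
  m12: --100,-1-00,-11-0,0-1-0
  m14: -11-0,-111-,0-1-0
  m15: -111-,01-11
  m16: 1--0- ←essential
  m17: --001,-0-01,1--0-
  m20: --100,-010-,1--0-
  m21: -0-01,-010-,1--0-,1-1-1
  m23: 1-1-1 ←essential
  m24: -1-00,-100-,1--0-,11--0
  m25: --001,-100-,1--0-
  m26: 11--0 ←essential
  m28: --100,-1-00,-11-0,1--0-,11--0,111--
  m29: 1--0-,1-1-1,111--
  m30: -11-0,-111-,11--0,111--
  m31: -111-,1-1-1,111--
Essential: 0-0-1, 0-1-0, 1--0-, 1-1-1, 11--0

5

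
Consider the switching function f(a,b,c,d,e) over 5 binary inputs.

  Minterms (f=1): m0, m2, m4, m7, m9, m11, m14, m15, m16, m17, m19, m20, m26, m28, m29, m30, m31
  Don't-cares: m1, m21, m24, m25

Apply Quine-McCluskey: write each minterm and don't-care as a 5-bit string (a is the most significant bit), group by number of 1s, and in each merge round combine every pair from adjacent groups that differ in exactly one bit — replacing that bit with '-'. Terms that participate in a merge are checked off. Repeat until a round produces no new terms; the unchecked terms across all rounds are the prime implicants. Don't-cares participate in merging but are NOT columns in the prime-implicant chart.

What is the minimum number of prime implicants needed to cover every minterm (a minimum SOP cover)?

8

[col 0] 00000*, 00001*, 00010*, 00100*, 00111*, 01001*, 01011*, 01110*, 01111*, 10000*, 10001*, 10011*, 10100*, 10101*, 11000*, 11001*, 11010*, 11100*, 11101*, 11110*, 11111*
[col 1] -0000*, -0001*, -0100*, -1001*, -1110*, -1111*, 0-001*, 0-111, 00-00*, 000-0, 0000-*, 01-11, 010-1, 0111-*, 1-000*, 1-001*, 1-100*, 1-101*, 10-00*, 10-01*, 100-1, 1000-*, 1010-*, 11-00*, 11-01*, 11-10*, 110-0*, 1100-*, 111-0*, 111-1*, 1110-*, 1111-*
[col 2] --001, -0-00, -000-, -111-, 1--00*, 1--01*, 1-00-*, 1-10-*, 10-0-*, 11--0, 11-0-*, 111--
[col 3] 1--0-
Prime implicants: --001, -0-00, -000-, -111-, 0-111, 000-0, 01-11, 010-1, 1--0-, 100-1, 11--0, 111--
PI chart (minterm → PIs covering it):
  0 | -0-00,-000-,000-0
  2 | 000-0  (sole → essential)
  4 | -0-00  (sole → essential)
  7 | 0-111  (sole → essential)
  9 | --001,010-1
  11 | 01-11,010-1
  14 | -111-  (sole → essential)
  15 | -111-,0-111,01-11
  16 | -0-00,-000-,1--0-
  17 | --001,-000-,1--0-,100-1
  19 | 100-1  (sole → essential)
  20 | -0-00,1--0-
  26 | 11--0  (sole → essential)
  28 | 1--0-,11--0,111--
  29 | 1--0-,111--
  30 | -111-,11--0,111--
  31 | -111-,111--
Essential prime implicants: -0-00, -111-, 0-111, 000-0, 100-1, 11--0
Petrick residual → 010-1, 1--0-
Minimum SOP uses 8 PIs: b'd'e' + bcd + a'cde + a'b'c'e' + a'bc'e + ad' + ab'c'e + abe'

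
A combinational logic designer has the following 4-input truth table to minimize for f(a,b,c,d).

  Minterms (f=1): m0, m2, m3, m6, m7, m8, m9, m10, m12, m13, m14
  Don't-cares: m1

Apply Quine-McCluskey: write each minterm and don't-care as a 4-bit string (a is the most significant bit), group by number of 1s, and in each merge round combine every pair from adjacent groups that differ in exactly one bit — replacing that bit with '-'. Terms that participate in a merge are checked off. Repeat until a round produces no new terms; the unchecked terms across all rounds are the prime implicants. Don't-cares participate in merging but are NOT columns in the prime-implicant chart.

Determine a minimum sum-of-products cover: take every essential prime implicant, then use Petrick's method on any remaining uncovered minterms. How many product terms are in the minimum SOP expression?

4

[col 0] 0000*, 0001*, 0010*, 0011*, 0110*, 0111*, 1000*, 1001*, 1010*, 1100*, 1101*, 1110*
[col 1] -000*, -001*, -010*, -110*, 0-10*, 0-11*, 00-0*, 00-1*, 000-*, 001-*, 011-*, 1-00*, 1-01*, 1-10*, 10-0*, 100-*, 11-0*, 110-*
[col 2] --10, -0-0, -00-, 0-1-, 00--, 1--0, 1-0-
Prime implicants: --10, -0-0, -00-, 0-1-, 00--, 1--0, 1-0-
PI chart (minterm → PIs covering it):
  0 | -0-0,-00-,00--
  2 | --10,-0-0,0-1-,00--
  3 | 0-1-,00--
  6 | --10,0-1-
  7 | 0-1-  (sole → essential)
  8 | -0-0,-00-,1--0,1-0-
  9 | -00-,1-0-
  10 | --10,-0-0,1--0
  12 | 1--0,1-0-
  13 | 1-0-  (sole → essential)
  14 | --10,1--0
Essential prime implicants: 0-1-, 1-0-
Petrick residual → --10, -0-0
Minimum SOP uses 4 PIs: cd' + b'd' + a'c + ac'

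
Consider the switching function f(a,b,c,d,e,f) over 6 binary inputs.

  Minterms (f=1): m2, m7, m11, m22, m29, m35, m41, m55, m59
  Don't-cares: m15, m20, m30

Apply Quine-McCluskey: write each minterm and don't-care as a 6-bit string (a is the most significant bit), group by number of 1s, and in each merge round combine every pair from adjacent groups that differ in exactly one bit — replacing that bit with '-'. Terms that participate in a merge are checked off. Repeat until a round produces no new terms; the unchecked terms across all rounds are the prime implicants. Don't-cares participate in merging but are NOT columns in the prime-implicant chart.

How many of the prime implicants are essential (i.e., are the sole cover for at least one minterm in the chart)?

[col 0] 000010, 000111*, 001011*, 001111*, 010100*, 010110*, 011101, 011110*, 100011, 101001, 110111, 111011
[col 1] 00-111, 001-11, 01-110, 0101-0
Prime implicants: 00-111, 000010, 001-11, 01-110, 0101-0, 011101, 100011, 101001, 110111, 111011
PI chart (minterm → PIs covering it):
  2 | 000010  (sole → essential)
  7 | 00-111  (sole → essential)
  11 | 001-11  (sole → essential)
  22 | 01-110,0101-0
  29 | 011101  (sole → essential)
  35 | 100011  (sole → essential)
  41 | 101001  (sole → essential)
  55 | 110111  (sole → essential)
  59 | 111011  (sole → essential)
Essential prime implicants: 00-111, 000010, 001-11, 011101, 100011, 101001, 110111, 111011

8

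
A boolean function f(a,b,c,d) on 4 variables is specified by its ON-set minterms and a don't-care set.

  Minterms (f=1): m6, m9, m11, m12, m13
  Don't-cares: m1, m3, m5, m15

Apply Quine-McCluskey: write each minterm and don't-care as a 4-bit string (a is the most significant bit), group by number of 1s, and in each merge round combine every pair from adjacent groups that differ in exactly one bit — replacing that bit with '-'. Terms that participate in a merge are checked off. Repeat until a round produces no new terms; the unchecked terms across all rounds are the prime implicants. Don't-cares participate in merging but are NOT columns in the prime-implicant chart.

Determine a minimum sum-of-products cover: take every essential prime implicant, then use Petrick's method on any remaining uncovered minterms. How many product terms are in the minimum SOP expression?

3

Round 0: 0001✓ 0011✓ 0101✓ 0110 1001✓ 1011✓ 1100✓ 1101✓ 1111✓
Round 1: -001✓ -011✓ -101✓ 0-01✓ 00-1✓ 1-01✓ 1-11✓ 10-1✓ 11-1✓ 110-
Round 2: --01 -0-1 1--1
PIs = {--01, -0-1, 0110, 1--1, 110-}
Coverage chart:
  m6: 0110 ←essential
  m9: --01,-0-1,1--1
  m11: -0-1,1--1
  m12: 110- ←essential
  m13: --01,1--1,110-
Essential: 0110, 110-
Petrick residual → -0-1
Min cover (3 terms): b'd + a'bcd' + abc'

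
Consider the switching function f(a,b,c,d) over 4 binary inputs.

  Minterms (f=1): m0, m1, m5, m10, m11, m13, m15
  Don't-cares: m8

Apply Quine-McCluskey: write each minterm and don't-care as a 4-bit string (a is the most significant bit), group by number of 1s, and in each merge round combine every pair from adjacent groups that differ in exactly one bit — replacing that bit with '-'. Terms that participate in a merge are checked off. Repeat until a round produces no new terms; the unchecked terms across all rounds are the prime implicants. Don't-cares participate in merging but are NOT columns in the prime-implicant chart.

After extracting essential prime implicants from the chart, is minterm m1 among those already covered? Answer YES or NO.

[col 0] 0000*, 0001*, 0101*, 1000*, 1010*, 1011*, 1101*, 1111*
[col 1] -000, -101, 0-01, 000-, 1-11, 10-0, 101-, 11-1
Prime implicants: -000, -101, 0-01, 000-, 1-11, 10-0, 101-, 11-1
PI chart (minterm → PIs covering it):
  0 | -000,000-
  1 | 0-01,000-
  5 | -101,0-01
  10 | 10-0,101-
  11 | 1-11,101-
  13 | -101,11-1
  15 | 1-11,11-1
(no essential prime implicants)

NO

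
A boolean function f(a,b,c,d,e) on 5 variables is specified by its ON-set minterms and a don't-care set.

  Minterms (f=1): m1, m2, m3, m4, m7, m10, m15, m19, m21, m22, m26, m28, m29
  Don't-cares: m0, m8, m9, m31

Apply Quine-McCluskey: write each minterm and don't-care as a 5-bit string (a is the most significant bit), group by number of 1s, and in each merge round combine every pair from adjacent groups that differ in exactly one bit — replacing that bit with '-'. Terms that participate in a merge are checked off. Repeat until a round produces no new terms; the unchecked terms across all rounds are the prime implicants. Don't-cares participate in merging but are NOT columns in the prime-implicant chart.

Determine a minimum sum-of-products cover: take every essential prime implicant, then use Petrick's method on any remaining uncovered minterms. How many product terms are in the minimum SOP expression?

8

size-2^0 implicants → 00000(✓)  00001(✓)  00010(✓)  00011(✓)  00100(✓)  00111(✓)  01000(✓)  01001(✓)  01010(✓)  01111(✓)  10011(✓)  10101(✓)  10110  11010(✓)  11100(✓)  11101(✓)  11111(✓)
size-2^1 implicants → -0011  -1010  -1111  0-000(✓)  0-001(✓)  0-010(✓)  0-111  00-00  00-11  000-0(✓)  000-1(✓)  0000-(✓)  0001-(✓)  010-0(✓)  0100-(✓)  1-101  111-1  1110-
size-2^2 implicants → 0-0-0  0-00-  000--
Unchecked terms (primes): -0011, -1010, -1111, 0-0-0, 0-00-, 0-111, 00-00, 00-11, 000--, 1-101, 10110, 111-1, 1110-
Minterm coverage:
  m1 ⊆ 0-00-,000--
  m2 ⊆ 0-0-0,000--
  m3 ⊆ -0011,00-11,000--
  m4 ⊆ 00-00 [E]
  m7 ⊆ 0-111,00-11
  m10 ⊆ -1010,0-0-0
  m15 ⊆ -1111,0-111
  m19 ⊆ -0011 [E]
  m21 ⊆ 1-101 [E]
  m22 ⊆ 10110 [E]
  m26 ⊆ -1010 [E]
  m28 ⊆ 1110- [E]
  m29 ⊆ 1-101,111-1,1110-
E = {-0011, -1010, 00-00, 1-101, 10110, 1110-}
Petrick residual → 0-111, 000--
Cover = b'c'de + bc'de' + a'cde + a'b'd'e' + a'b'c' + acd'e + ab'cde' + abcd'  |cover|=8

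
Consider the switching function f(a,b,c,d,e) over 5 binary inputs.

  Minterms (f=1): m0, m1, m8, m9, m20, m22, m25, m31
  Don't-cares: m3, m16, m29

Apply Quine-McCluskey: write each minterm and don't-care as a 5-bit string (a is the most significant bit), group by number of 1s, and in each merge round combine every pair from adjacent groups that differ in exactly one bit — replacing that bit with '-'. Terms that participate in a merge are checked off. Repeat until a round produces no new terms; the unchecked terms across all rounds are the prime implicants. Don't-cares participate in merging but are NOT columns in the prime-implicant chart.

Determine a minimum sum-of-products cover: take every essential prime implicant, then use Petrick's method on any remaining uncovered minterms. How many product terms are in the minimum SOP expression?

4

Round 0: 00000✓ 00001✓ 00011✓ 01000✓ 01001✓ 10000✓ 10100✓ 10110✓ 11001✓ 11101✓ 11111✓
Round 1: -0000 -1001 0-000✓ 0-001✓ 000-1 0000-✓ 0100-✓ 10-00 101-0 11-01 111-1
Round 2: 0-00-
PIs = {-0000, -1001, 0-00-, 000-1, 10-00, 101-0, 11-01, 111-1}
Coverage chart:
  m0: -0000,0-00-
  m1: 0-00-,000-1
  m8: 0-00- ←essential
  m9: -1001,0-00-
  m20: 10-00,101-0
  m22: 101-0 ←essential
  m25: -1001,11-01
  m31: 111-1 ←essential
Essential: 0-00-, 101-0, 111-1
Petrick residual → -1001
Min cover (4 terms): bc'd'e + a'c'd' + ab'ce' + abce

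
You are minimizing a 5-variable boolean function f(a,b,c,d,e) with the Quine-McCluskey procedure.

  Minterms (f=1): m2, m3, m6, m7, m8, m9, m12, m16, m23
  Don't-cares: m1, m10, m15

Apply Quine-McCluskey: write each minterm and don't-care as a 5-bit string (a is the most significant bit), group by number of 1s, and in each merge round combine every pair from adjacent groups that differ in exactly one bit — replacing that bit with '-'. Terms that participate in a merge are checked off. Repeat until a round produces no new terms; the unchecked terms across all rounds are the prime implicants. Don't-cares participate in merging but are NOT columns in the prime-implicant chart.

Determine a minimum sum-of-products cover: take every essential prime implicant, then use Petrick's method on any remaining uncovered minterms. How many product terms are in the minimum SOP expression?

5

Round 0: 00001✓ 00010✓ 00011✓ 00110✓ 00111✓ 01000✓ 01001✓ 01010✓ 01100✓ 01111✓ 10000 10111✓
Round 1: -0111 0-001 0-010 0-111 00-10✓ 00-11✓ 000-1 0001-✓ 0011-✓ 01-00 010-0 0100-
Round 2: 00-1-
PIs = {-0111, 0-001, 0-010, 0-111, 00-1-, 000-1, 01-00, 010-0, 0100-, 10000}
Coverage chart:
  m2: 0-010,00-1-
  m3: 00-1-,000-1
  m6: 00-1- ←essential
  m7: -0111,0-111,00-1-
  m8: 01-00,010-0,0100-
  m9: 0-001,0100-
  m12: 01-00 ←essential
  m16: 10000 ←essential
  m23: -0111 ←essential
Essential: -0111, 00-1-, 01-00, 10000
Petrick residual → 0-001
Min cover (5 terms): b'cde + a'c'd'e + a'b'd + a'bd'e' + ab'c'd'e'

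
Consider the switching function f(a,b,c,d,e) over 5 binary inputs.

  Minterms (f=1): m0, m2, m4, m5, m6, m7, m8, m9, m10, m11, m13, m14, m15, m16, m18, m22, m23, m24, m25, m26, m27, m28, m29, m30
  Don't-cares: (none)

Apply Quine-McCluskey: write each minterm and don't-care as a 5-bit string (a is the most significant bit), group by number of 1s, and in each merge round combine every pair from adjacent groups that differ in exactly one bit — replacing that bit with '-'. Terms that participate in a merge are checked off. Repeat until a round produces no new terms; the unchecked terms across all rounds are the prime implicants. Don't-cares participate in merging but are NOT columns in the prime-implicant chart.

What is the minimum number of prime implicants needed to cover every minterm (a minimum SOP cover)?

7

size-2^0 implicants → 00000(✓)  00010(✓)  00100(✓)  00101(✓)  00110(✓)  00111(✓)  01000(✓)  01001(✓)  01010(✓)  01011(✓)  01101(✓)  01110(✓)  01111(✓)  10000(✓)  10010(✓)  10110(✓)  10111(✓)  11000(✓)  11001(✓)  11010(✓)  11011(✓)  11100(✓)  11101(✓)  11110(✓)
size-2^1 implicants → -0000(✓)  -0010(✓)  -0110(✓)  -0111(✓)  -1000(✓)  -1001(✓)  -1010(✓)  -1011(✓)  -1101(✓)  -1110(✓)  0-000(✓)  0-010(✓)  0-101(✓)  0-110(✓)  0-111(✓)  00-00(✓)  00-10(✓)  000-0(✓)  001-0(✓)  001-1(✓)  0010-(✓)  0011-(✓)  01-01(✓)  01-10(✓)  01-11(✓)  010-0(✓)  010-1(✓)  0100-(✓)  0101-(✓)  011-1(✓)  0111-(✓)  1-000(✓)  1-010(✓)  1-110(✓)  10-10(✓)  100-0(✓)  1011-(✓)  11-00(✓)  11-01(✓)  11-10(✓)  110-0(✓)  110-1(✓)  1100-(✓)  1101-(✓)  111-0(✓)  1110-(✓)
size-2^2 implicants → --000(✓)  --010(✓)  --110(✓)  -0-10(✓)  -00-0(✓)  -011-  -1-01  -1-10(✓)  -10-0(✓)  -10-1(✓)  -100-(✓)  -101-(✓)  0--10(✓)  0-0-0(✓)  0-1-1  0-11-  00--0  001--  01--1  01-1-  010--(✓)  1--10(✓)  1-0-0(✓)  11--0  11-0-  110--(✓)
size-2^3 implicants → ---10  --0-0  -10--
Unchecked terms (primes): ---10, --0-0, -011-, -1-01, -10--, 0-1-1, 0-11-, 00--0, 001--, 01--1, 01-1-, 11--0, 11-0-
Minterm coverage:
  m0 ⊆ --0-0,00--0
  m2 ⊆ ---10,--0-0,00--0
  m4 ⊆ 00--0,001--
  m5 ⊆ 0-1-1,001--
  m6 ⊆ ---10,-011-,0-11-,00--0,001--
  m7 ⊆ -011-,0-1-1,0-11-,001--
  m8 ⊆ --0-0,-10--
  m9 ⊆ -1-01,-10--,01--1
  m10 ⊆ ---10,--0-0,-10--,01-1-
  m11 ⊆ -10--,01--1,01-1-
  m13 ⊆ -1-01,0-1-1,01--1
  m14 ⊆ ---10,0-11-,01-1-
  m15 ⊆ 0-1-1,0-11-,01--1,01-1-
  m16 ⊆ --0-0 [E]
  m18 ⊆ ---10,--0-0
  m22 ⊆ ---10,-011-
  m23 ⊆ -011- [E]
  m24 ⊆ --0-0,-10--,11--0,11-0-
  m25 ⊆ -1-01,-10--,11-0-
  m26 ⊆ ---10,--0-0,-10--,11--0
  m27 ⊆ -10-- [E]
  m28 ⊆ 11--0,11-0-
  m29 ⊆ -1-01,11-0-
  m30 ⊆ ---10,11--0
E = {--0-0, -011-, -10--}
Petrick residual → ---10, 0-1-1, 00--0, 11-0-
Cover = de' + c'e' + b'cd + bc' + a'ce + a'b'e' + abd'  |cover|=7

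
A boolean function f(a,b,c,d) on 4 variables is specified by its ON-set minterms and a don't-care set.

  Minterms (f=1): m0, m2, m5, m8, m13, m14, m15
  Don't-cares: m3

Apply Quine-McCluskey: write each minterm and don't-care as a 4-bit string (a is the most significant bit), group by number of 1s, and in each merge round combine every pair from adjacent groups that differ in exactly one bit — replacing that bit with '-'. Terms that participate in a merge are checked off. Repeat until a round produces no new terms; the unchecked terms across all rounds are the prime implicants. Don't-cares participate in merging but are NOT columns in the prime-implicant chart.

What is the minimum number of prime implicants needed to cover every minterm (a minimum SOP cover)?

size-2^0 implicants → 0000(✓)  0010(✓)  0011(✓)  0101(✓)  1000(✓)  1101(✓)  1110(✓)  1111(✓)
size-2^1 implicants → -000  -101  00-0  001-  11-1  111-
Unchecked terms (primes): -000, -101, 00-0, 001-, 11-1, 111-
Minterm coverage:
  m0 ⊆ -000,00-0
  m2 ⊆ 00-0,001-
  m5 ⊆ -101 [E]
  m8 ⊆ -000 [E]
  m13 ⊆ -101,11-1
  m14 ⊆ 111- [E]
  m15 ⊆ 11-1,111-
E = {-000, -101, 111-}
Petrick residual → 00-0
Cover = b'c'd' + bc'd + a'b'd' + abc  |cover|=4

4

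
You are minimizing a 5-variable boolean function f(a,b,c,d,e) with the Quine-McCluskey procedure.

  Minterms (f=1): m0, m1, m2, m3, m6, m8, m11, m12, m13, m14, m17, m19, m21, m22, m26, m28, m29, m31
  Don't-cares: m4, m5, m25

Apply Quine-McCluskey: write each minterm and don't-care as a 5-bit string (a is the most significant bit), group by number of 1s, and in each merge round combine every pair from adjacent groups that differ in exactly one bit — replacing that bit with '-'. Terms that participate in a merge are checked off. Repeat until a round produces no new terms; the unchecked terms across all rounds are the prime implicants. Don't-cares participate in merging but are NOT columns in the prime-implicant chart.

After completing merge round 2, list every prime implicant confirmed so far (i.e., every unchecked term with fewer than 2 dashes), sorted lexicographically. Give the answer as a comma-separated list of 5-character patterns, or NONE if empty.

Round 0: 00000✓ 00001✓ 00010✓ 00011✓ 00100✓ 00101✓ 00110✓ 01000✓ 01011✓ 01100✓ 01101✓ 01110✓ 10001✓ 10011✓ 10101✓ 10110✓ 11001✓ 11010 11100✓ 11101✓ 11111✓
Round 1: -0001✓ -0011✓ -0101✓ -0110 -1100✓ -1101✓ 0-000✓ 0-011 0-100✓ 0-101✓ 0-110✓ 00-00✓ 00-01✓ 00-10✓ 000-0✓ 000-1✓ 0000-✓ 0001-✓ 001-0✓ 0010-✓ 01-00✓ 011-0✓ 0110-✓ 1-001✓ 1-101✓ 10-01✓ 100-1✓ 11-01✓ 111-1 1110-✓
Round 2: --101 -0-01 -00-1 -110- 0--00 0-1-0 0-10- 00--0 00-0- 000-- 1--01
PIs = {--101, -0-01, -00-1, -0110, -110-, 0--00, 0-011, 0-1-0, 0-10-, 00--0, 00-0-, 000--, 1--01, 11010, 111-1}

-0110, 0-011, 11010, 111-1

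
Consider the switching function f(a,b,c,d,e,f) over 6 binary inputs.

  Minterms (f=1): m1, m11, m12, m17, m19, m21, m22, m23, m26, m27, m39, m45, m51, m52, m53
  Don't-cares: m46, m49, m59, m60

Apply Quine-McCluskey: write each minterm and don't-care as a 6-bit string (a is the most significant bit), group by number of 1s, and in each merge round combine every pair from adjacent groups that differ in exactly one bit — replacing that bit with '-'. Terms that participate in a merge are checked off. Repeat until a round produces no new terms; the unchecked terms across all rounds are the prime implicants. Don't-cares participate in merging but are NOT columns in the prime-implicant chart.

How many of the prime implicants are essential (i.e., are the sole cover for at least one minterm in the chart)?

Round 0: 000001✓ 001011✓ 001100 010001✓ 010011✓ 010101✓ 010110✓ 010111✓ 011010✓ 011011✓ 100111 101101 101110 110001✓ 110011✓ 110100✓ 110101✓ 111011✓ 111100✓
Round 1: -10001✓ -10011✓ -10101✓ -11011✓ 0-0001 0-1011 01-011✓ 010-01✓ 010-11✓ 0100-1✓ 0101-1✓ 01011- 01101- 11-011✓ 11-100 110-01✓ 1100-1✓ 11010-
Round 2: -1-011 -10-01 -100-1 010--1
PIs = {-1-011, -10-01, -100-1, 0-0001, 0-1011, 001100, 010--1, 01011-, 01101-, 100111, 101101, 101110, 11-100, 11010-}
Coverage chart:
  m1: 0-0001 ←essential
  m11: 0-1011 ←essential
  m12: 001100 ←essential
  m17: -10-01,-100-1,0-0001,010--1
  m19: -1-011,-100-1,010--1
  m21: -10-01,010--1
  m22: 01011- ←essential
  m23: 010--1,01011-
  m26: 01101- ←essential
  m27: -1-011,0-1011,01101-
  m39: 100111 ←essential
  m45: 101101 ←essential
  m51: -1-011,-100-1
  m52: 11-100,11010-
  m53: -10-01,11010-
Essential: 0-0001, 0-1011, 001100, 01011-, 01101-, 100111, 101101

7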